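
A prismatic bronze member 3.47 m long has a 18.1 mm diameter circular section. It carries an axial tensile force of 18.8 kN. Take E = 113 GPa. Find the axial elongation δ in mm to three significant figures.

A = 257.3 mm².
δ_mech = NL/(AE) = 18800·3470/(257.3·113000) = 2.244 mm.

2.24 mm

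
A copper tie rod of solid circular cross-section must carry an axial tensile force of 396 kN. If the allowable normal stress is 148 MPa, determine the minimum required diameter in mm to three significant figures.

58.4 mm

Required area A ≥ P/σ_allow = 396000/148 = 2676 mm².
For a solid circular section, d ≥ √(4A/π) = 58.37 mm.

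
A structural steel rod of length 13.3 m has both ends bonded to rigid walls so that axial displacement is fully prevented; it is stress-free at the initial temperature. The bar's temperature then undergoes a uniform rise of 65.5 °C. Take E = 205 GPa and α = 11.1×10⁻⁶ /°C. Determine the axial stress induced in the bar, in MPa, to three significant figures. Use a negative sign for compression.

-149 MPa

Free thermal expansion αLΔT = 11.1e-6 · 13300 · 65.5 = 9.67 mm.
The walls impose strain ε = −(9.67)/13300 = -7.2705e-04; σ = Eε = 205000 · -7.2705e-04 = -149 MPa.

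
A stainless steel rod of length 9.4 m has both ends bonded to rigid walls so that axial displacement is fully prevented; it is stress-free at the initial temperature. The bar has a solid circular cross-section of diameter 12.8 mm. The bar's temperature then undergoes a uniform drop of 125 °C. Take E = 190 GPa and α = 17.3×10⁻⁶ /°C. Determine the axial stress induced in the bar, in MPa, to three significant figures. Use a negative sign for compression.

Free thermal expansion αLΔT = 17.3e-6 · 9400 · -125 = -20.33 mm.
The walls impose strain ε = −(-20.33)/9400 = 2.1625e-03; σ = Eε = 190000 · 2.1625e-03 = 410.9 MPa.

411 MPa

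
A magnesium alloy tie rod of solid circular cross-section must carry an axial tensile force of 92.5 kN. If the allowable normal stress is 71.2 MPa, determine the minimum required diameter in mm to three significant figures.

Required area A ≥ P/σ_allow = 92500/71.2 = 1299 mm².
For a solid circular section, d ≥ √(4A/π) = 40.67 mm.

40.7 mm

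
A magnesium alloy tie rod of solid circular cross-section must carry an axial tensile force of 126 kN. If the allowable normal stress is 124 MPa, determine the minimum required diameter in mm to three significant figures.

Required area A ≥ P/σ_allow = 126000/124 = 1016 mm².
For a solid circular section, d ≥ √(4A/π) = 35.97 mm.

36.0 mm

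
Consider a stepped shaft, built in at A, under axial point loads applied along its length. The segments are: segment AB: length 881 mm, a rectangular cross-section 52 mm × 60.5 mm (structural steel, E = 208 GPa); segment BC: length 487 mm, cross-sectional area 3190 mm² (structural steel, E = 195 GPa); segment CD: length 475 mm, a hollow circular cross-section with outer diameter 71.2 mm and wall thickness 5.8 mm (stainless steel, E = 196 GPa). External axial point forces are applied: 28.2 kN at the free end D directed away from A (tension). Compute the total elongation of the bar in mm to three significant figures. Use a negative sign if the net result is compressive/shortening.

0.117 mm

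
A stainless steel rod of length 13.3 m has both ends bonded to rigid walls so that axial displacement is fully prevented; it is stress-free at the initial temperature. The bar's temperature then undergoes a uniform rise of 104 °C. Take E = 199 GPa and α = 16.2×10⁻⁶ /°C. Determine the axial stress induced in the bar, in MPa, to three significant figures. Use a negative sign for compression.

-335 MPa

Free thermal expansion αLΔT = 16.2e-6 · 13300 · 104 = 22.41 mm.
The walls impose strain ε = −(22.41)/13300 = -1.6848e-03; σ = Eε = 199000 · -1.6848e-03 = -335.3 MPa.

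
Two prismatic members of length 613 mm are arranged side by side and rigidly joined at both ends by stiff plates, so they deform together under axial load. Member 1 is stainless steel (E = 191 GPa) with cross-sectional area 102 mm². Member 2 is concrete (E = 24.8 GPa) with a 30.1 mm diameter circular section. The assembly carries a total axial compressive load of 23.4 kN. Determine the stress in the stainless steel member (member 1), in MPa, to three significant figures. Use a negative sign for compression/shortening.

-120 MPa

A_2 = 711.6 mm².
Equal strain + equilibrium ⇒ each member carries load in proportion to AE: A₁E₁ = 19480000 N, A₂E₂ = 17650000 N, ΣAE = 37130000 N.
σ₁ = P·E₁/ΣAE = -23400·191000/37130000 = -120.4 MPa.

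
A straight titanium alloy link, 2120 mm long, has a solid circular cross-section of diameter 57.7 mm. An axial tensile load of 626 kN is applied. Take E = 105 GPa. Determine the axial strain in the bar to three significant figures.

0.00228

A = 2615 mm².
σ = N/A = 239.4 MPa; ε = σ/E = 239.4/105000 = 2.280e-03.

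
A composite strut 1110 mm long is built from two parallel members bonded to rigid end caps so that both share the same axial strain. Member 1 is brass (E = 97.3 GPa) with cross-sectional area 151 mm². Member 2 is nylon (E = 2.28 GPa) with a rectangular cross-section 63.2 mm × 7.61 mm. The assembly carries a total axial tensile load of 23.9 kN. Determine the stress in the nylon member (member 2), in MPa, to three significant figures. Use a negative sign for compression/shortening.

3.45 MPa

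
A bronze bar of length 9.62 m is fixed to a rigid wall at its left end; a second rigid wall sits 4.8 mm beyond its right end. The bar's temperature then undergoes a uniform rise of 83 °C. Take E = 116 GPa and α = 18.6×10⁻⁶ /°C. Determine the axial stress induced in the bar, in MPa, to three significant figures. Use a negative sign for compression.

-121 MPa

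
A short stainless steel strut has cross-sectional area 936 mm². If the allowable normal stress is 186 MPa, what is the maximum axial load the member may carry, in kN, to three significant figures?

174 kN

P_max = σ_allow · A = 186 · 936 = 174100 N = 174.1 kN.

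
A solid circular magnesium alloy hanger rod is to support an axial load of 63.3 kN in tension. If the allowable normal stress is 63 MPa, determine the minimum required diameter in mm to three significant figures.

35.8 mm

Required area A ≥ P/σ_allow = 63300/63 = 1005 mm².
For a solid circular section, d ≥ √(4A/π) = 35.77 mm.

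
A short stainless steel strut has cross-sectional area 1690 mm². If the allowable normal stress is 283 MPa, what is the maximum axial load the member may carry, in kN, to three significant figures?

478 kN

P_max = σ_allow · A = 283 · 1690 = 478300 N = 478.3 kN.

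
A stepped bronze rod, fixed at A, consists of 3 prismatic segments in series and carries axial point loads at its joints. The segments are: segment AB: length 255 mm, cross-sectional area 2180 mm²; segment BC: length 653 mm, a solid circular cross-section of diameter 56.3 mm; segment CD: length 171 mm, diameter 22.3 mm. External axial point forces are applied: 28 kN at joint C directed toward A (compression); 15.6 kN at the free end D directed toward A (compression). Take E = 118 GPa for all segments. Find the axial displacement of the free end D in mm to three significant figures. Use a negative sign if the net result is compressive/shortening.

-0.198 mm

Internal axial forces (sectioning from the free end, tension +): N_CD = -15.6 kN, N_BC = -43.6 kN, N_AB = -43.6 kN.
A_BC = 2489 mm².
A_CD = 390.6 mm².
δ_AB = -43600·255/(2180·118000) = -0.04322 mm
δ_BC = -43600·653/(2489·118000) = -0.09692 mm
δ_CD = -15600·171/(390.6·118000) = -0.05788 mm
δ = Σδ_i = -0.198 mm.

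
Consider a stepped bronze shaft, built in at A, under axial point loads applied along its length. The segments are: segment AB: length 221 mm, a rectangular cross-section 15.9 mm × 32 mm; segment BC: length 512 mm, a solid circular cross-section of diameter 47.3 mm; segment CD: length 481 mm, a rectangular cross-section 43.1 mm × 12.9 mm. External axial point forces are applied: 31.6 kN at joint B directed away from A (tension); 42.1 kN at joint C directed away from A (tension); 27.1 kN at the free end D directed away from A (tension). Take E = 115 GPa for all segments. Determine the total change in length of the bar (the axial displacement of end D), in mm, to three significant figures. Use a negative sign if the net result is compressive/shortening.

0.760 mm

Internal axial forces (sectioning from the free end, tension +): N_CD = 27.1 kN, N_BC = 69.2 kN, N_AB = 100.8 kN.
A_AB = 508.8 mm².
A_BC = 1757 mm².
A_CD = 556 mm².
δ_AB = 100800·221/(508.8·115000) = 0.3807 mm
δ_BC = 69200·512/(1757·115000) = 0.1753 mm
δ_CD = 27100·481/(556·115000) = 0.2039 mm
δ = Σδ_i = 0.7599 mm.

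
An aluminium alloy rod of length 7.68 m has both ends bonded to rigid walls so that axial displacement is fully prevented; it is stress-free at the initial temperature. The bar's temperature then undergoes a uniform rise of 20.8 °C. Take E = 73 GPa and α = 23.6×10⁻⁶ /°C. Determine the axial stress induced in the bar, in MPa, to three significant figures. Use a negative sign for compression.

-35.8 MPa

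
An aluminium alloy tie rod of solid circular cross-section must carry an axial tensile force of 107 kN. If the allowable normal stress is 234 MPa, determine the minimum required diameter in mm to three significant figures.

24.1 mm

Required area A ≥ P/σ_allow = 107000/234 = 457.3 mm².
For a solid circular section, d ≥ √(4A/π) = 24.13 mm.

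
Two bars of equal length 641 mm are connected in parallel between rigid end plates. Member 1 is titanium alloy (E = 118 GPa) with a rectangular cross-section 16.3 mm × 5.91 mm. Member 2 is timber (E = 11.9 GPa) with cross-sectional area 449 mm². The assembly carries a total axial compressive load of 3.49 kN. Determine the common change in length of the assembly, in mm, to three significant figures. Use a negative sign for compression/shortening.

-0.134 mm

A_1 = 96.33 mm².
Equal strain + equilibrium ⇒ each member carries load in proportion to AE: A₁E₁ = 11370000 N, A₂E₂ = 5343000 N, ΣAE = 16710000 N.
δ = PL/ΣAE = -3490·641/16710000 = -0.1339 mm.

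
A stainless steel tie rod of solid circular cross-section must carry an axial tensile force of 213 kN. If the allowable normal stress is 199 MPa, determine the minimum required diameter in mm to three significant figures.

Required area A ≥ P/σ_allow = 213000/199 = 1070 mm².
For a solid circular section, d ≥ √(4A/π) = 36.92 mm.

36.9 mm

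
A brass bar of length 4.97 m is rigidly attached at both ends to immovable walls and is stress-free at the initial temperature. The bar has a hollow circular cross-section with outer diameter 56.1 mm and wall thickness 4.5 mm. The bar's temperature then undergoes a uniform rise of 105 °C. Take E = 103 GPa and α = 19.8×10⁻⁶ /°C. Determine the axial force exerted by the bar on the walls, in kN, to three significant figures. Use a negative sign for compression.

Free thermal expansion αLΔT = 19.8e-6 · 4970 · 105 = 10.33 mm.
The walls impose strain ε = −(10.33)/4970 = -2.0790e-03; σ = Eε = 103000 · -2.0790e-03 = -214.1 MPa.
Wall reaction R = σ·A = -214.1·729.5 = -156200 N = -156.2 kN.

-156 kN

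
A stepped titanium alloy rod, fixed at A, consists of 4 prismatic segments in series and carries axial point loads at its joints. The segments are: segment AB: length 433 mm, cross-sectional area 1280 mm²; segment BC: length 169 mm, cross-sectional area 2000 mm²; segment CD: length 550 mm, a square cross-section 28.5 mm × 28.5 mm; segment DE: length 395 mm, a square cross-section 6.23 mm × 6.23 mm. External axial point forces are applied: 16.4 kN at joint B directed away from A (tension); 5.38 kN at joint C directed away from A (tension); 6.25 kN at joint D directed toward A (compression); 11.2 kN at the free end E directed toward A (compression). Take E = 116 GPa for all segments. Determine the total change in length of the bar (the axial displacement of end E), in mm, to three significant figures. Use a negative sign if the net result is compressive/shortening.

Internal axial forces (sectioning from the free end, tension +): N_DE = -11.2 kN, N_CD = -17.45 kN, N_BC = -12.07 kN, N_AB = 4.33 kN.
A_CD = 812.2 mm².
A_DE = 38.81 mm².
δ_AB = 4330·433/(1280·116000) = 0.01263 mm
δ_BC = -12070·169/(2000·116000) = -0.008792 mm
δ_CD = -17450·550/(812.2·116000) = -0.1019 mm
δ_DE = -11200·395/(38.81·116000) = -0.9826 mm
δ = Σδ_i = -1.081 mm.

-1.08 mm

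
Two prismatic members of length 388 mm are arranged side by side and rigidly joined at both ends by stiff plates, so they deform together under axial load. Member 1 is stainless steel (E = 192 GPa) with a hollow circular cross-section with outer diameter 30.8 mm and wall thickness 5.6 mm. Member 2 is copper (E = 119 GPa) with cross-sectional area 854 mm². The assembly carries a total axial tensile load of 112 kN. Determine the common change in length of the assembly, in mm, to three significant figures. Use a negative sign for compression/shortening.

0.233 mm

A_1 = 443.3 mm².
Equal strain + equilibrium ⇒ each member carries load in proportion to AE: A₁E₁ = 85120000 N, A₂E₂ = 101600000 N, ΣAE = 186700000 N.
δ = PL/ΣAE = 112000·388/186700000 = 0.2327 mm.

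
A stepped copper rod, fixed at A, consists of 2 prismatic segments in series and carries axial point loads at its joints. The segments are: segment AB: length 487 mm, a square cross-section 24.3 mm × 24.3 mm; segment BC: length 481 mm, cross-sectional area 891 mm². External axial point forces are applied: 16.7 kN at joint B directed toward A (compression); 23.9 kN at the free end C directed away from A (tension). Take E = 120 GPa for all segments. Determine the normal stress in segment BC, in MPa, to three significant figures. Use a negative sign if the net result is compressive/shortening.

Internal axial forces (sectioning from the free end, tension +): N_BC = 23.9 kN, N_AB = 7.2 kN.
σ_BC = N_BC/A_BC = 23900/891 = 26.82 MPa.

26.8 MPa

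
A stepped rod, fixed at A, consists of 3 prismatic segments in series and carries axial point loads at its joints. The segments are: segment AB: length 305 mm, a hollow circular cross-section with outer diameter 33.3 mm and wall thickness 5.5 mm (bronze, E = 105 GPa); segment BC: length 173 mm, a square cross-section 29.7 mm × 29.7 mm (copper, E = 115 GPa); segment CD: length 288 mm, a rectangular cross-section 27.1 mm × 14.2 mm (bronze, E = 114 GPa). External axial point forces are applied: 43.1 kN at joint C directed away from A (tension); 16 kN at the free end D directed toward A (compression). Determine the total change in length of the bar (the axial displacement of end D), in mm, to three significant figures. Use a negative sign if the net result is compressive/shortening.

0.105 mm

Internal axial forces (sectioning from the free end, tension +): N_CD = -16 kN, N_BC = 27.1 kN, N_AB = 27.1 kN.
A_AB = 480.3 mm².
A_BC = 882.1 mm².
A_CD = 384.8 mm².
δ_AB = 27100·305/(480.3·105000) = 0.1639 mm
δ_BC = 27100·173/(882.1·115000) = 0.04622 mm
δ_CD = -16000·288/(384.8·114000) = -0.105 mm
δ = Σδ_i = 0.1051 mm.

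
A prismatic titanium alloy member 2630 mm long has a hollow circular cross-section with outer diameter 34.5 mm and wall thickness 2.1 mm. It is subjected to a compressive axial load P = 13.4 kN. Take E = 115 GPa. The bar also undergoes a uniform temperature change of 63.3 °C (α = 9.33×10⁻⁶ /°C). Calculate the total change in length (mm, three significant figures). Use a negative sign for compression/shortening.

0.120 mm

A = 213.8 mm².
δ_mech = NL/(AE) = -13400·2630/(213.8·115000) = -1.434 mm.
δ_thermal = αLΔT = 9.33e-6·2630·63.3 = 1.553 mm.
δ = δ_mech + δ_thermal = 0.1196 mm.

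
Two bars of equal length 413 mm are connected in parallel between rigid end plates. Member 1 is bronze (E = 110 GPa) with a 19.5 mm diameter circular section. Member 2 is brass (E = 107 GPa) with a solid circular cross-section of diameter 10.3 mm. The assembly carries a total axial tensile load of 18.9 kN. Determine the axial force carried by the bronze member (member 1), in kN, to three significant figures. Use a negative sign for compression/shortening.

14.9 kN

A_1 = 298.6 mm².
A_2 = 83.32 mm².
Equal strain + equilibrium ⇒ each member carries load in proportion to AE: A₁E₁ = 32850000 N, A₂E₂ = 8916000 N, ΣAE = 41770000 N.
F₁ = P·A₁E₁/ΣAE = 18900·32850000/41770000 = 14870 N.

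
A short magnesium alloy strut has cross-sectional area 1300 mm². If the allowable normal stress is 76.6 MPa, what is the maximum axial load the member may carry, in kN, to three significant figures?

99.6 kN

P_max = σ_allow · A = 76.6 · 1300 = 99580 N = 99.58 kN.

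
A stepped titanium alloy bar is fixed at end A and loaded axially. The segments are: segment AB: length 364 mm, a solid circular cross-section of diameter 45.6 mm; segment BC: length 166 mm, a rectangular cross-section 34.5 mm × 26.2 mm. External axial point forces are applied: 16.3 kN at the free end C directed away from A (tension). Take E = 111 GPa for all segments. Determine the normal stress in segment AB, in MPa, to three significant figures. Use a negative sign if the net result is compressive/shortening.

9.98 MPa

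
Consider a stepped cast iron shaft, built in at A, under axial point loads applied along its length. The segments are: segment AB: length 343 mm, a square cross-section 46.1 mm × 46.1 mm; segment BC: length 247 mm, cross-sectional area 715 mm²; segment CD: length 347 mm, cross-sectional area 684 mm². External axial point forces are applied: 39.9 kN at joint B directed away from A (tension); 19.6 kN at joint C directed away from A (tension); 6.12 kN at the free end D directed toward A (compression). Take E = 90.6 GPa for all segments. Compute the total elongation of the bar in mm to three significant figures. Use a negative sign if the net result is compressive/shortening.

Internal axial forces (sectioning from the free end, tension +): N_CD = -6.12 kN, N_BC = 13.48 kN, N_AB = 53.38 kN.
A_AB = 2125 mm².
δ_AB = 53380·343/(2125·90600) = 0.09509 mm
δ_BC = 13480·247/(715·90600) = 0.0514 mm
δ_CD = -6120·347/(684·90600) = -0.03427 mm
δ = Σδ_i = 0.1122 mm.

0.112 mm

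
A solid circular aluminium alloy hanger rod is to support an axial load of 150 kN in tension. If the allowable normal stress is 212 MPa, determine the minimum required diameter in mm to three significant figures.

Required area A ≥ P/σ_allow = 150000/212 = 707.5 mm².
For a solid circular section, d ≥ √(4A/π) = 30.01 mm.

30.0 mm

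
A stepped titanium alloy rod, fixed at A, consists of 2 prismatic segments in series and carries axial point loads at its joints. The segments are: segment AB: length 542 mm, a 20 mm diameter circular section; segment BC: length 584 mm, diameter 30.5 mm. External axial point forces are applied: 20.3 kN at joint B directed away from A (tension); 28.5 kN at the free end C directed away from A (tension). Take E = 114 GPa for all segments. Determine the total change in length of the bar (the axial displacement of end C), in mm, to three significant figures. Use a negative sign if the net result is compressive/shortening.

0.938 mm

Internal axial forces (sectioning from the free end, tension +): N_BC = 28.5 kN, N_AB = 48.8 kN.
A_AB = 314.2 mm².
A_BC = 730.6 mm².
δ_AB = 48800·542/(314.2·114000) = 0.7385 mm
δ_BC = 28500·584/(730.6·114000) = 0.1998 mm
δ = Σδ_i = 0.9384 mm.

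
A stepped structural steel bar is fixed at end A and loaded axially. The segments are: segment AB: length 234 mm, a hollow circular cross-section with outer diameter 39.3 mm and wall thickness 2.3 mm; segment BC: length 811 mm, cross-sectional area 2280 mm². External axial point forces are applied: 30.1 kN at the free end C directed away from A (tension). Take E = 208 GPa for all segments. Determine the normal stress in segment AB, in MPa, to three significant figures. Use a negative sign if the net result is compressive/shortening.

Internal axial forces (sectioning from the free end, tension +): N_BC = 30.1 kN, N_AB = 30.1 kN.
A_AB = 267.3 mm².
σ_AB = N_AB/A_AB = 30100/267.3 = 112.6 MPa.

113 MPa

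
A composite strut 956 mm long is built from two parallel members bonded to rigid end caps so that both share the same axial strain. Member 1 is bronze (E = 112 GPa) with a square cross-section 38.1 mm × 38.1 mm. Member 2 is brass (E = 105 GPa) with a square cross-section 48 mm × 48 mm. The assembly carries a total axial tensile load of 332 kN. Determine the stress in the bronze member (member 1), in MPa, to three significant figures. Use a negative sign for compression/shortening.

A_1 = 1452 mm².
A_2 = 2304 mm².
Equal strain + equilibrium ⇒ each member carries load in proportion to AE: A₁E₁ = 162600000 N, A₂E₂ = 241900000 N, ΣAE = 404500000 N.
σ₁ = P·E₁/ΣAE = 332000·112000/404500000 = 91.93 MPa.

91.9 MPa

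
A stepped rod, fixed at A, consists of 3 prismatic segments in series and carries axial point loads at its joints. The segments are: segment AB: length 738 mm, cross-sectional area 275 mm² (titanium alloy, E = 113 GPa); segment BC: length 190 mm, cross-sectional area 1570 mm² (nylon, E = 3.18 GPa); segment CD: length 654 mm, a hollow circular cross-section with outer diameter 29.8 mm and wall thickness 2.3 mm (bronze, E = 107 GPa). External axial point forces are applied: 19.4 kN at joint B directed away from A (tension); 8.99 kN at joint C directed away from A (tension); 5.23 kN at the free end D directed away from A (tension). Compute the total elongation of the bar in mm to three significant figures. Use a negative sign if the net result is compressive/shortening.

1.50 mm

Internal axial forces (sectioning from the free end, tension +): N_CD = 5.23 kN, N_BC = 14.22 kN, N_AB = 33.62 kN.
A_CD = 198.7 mm².
δ_AB = 33620·738/(275·113000) = 0.7984 mm
δ_BC = 14220·190/(1570·3180) = 0.5412 mm
δ_CD = 5230·654/(198.7·107000) = 0.1609 mm
δ = Σδ_i = 1.5 mm.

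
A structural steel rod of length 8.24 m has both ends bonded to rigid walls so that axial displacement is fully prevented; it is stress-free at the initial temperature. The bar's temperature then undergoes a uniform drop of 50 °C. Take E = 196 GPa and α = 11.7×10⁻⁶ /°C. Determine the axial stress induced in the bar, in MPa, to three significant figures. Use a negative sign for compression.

Free thermal expansion αLΔT = 11.7e-6 · 8240 · -50 = -4.82 mm.
The walls impose strain ε = −(-4.82)/8240 = 5.8500e-04; σ = Eε = 196000 · 5.8500e-04 = 114.7 MPa.

115 MPa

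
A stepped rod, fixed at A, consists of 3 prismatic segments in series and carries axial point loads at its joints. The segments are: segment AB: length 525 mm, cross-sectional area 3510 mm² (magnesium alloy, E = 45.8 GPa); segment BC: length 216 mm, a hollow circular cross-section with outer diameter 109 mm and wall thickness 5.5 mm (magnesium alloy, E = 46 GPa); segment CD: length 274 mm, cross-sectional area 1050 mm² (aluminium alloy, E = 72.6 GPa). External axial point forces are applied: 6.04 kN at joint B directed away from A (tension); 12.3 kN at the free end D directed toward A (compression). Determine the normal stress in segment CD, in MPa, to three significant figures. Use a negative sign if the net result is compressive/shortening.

-11.7 MPa

Internal axial forces (sectioning from the free end, tension +): N_CD = -12.3 kN, N_BC = -12.3 kN, N_AB = -6.26 kN.
σ_CD = N_CD/A_CD = -12300/1050 = -11.71 MPa.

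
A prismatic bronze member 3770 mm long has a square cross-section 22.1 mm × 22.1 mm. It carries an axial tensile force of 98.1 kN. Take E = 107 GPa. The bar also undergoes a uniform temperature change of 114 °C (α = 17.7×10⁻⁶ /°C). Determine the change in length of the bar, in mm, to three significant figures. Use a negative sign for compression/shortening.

A = 488.4 mm².
δ_mech = NL/(AE) = 98100·3770/(488.4·107000) = 7.077 mm.
δ_thermal = αLΔT = 17.7e-6·3770·114 = 7.607 mm.
δ = δ_mech + δ_thermal = 14.68 mm.

14.7 mm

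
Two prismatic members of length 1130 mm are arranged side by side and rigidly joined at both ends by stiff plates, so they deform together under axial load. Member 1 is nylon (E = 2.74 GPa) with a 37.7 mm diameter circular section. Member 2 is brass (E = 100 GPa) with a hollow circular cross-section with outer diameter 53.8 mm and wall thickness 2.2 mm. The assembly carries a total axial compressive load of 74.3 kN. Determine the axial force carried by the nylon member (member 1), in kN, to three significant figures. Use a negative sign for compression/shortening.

-5.87 kN

A_1 = 1116 mm².
A_2 = 356.6 mm².
Equal strain + equilibrium ⇒ each member carries load in proportion to AE: A₁E₁ = 3059000 N, A₂E₂ = 35660000 N, ΣAE = 38720000 N.
F₁ = P·A₁E₁/ΣAE = -74300·3059000/38720000 = -5869 N.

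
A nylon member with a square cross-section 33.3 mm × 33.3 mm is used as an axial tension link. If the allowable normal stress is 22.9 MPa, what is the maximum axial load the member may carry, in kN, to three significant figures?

25.4 kN

A = 1109 mm².
P_max = σ_allow · A = 22.9 · 1109 = 25390 N = 25.39 kN.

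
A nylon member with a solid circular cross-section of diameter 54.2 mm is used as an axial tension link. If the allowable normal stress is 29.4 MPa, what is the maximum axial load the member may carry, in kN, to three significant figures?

67.8 kN

A = 2307 mm².
P_max = σ_allow · A = 29.4 · 2307 = 67830 N = 67.83 kN.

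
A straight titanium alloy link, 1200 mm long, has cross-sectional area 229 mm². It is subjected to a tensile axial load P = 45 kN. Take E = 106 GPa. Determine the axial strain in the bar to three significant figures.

0.00185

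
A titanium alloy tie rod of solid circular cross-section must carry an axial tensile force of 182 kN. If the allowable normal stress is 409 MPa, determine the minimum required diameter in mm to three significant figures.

23.8 mm

Required area A ≥ P/σ_allow = 182000/409 = 445 mm².
For a solid circular section, d ≥ √(4A/π) = 23.8 mm.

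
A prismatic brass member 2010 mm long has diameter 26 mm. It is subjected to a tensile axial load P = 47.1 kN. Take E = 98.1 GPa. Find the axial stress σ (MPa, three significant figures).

A = 530.9 mm².
σ = N/A = 47100/530.9 = 88.71 MPa.

88.7 MPa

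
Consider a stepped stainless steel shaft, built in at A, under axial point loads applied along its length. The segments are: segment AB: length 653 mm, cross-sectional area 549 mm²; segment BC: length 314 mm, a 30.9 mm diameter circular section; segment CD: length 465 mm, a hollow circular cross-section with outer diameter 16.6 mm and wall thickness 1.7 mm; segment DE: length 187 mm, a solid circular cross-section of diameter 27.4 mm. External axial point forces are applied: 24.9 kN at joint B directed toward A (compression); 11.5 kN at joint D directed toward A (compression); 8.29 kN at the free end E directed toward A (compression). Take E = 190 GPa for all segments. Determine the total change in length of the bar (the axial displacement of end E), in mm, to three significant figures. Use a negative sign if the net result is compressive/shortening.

-0.946 mm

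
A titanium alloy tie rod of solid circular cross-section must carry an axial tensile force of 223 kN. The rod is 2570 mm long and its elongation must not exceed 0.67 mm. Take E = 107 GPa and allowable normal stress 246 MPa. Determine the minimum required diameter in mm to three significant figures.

101 mm

Required area A ≥ P/σ_allow = 223000/246 = 906.5 mm².
For a solid circular section, d ≥ √(4A/π) = 33.97 mm.
Elongation limit: A ≥ PL/(Eδ_allow) = 223000·2570/(107000·0.67) = 7994 mm² ⇒ d ≥ 100.9 mm.
The elongation limit governs.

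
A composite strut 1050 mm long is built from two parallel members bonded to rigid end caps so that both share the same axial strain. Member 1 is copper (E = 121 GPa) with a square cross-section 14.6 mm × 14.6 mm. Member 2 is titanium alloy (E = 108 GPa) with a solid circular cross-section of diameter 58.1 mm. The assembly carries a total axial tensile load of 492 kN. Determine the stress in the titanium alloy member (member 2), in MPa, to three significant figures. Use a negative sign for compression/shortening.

170 MPa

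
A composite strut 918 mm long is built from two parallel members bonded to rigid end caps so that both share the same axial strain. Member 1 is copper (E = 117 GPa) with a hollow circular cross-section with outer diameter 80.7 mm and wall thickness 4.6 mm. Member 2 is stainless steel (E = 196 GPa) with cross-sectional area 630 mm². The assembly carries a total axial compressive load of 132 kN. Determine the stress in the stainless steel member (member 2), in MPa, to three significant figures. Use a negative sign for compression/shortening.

A_1 = 1100 mm².
Equal strain + equilibrium ⇒ each member carries load in proportion to AE: A₁E₁ = 128700000 N, A₂E₂ = 123500000 N, ΣAE = 252200000 N.
σ₂ = P·E₂/ΣAE = -132000·196000/252200000 = -102.6 MPa.

-103 MPa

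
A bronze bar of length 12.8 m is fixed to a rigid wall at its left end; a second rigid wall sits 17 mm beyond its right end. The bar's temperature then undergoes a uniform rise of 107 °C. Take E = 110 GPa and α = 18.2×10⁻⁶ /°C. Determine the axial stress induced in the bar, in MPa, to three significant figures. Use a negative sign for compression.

-68.1 MPa

Free thermal expansion αLΔT = 18.2e-6 · 12800 · 107 = 24.93 mm.
The walls engage after the gap closes; constrained expansion = 24.93 − 17 = 7.927 mm.
The walls impose strain ε = −(7.927)/12800 = -6.1927e-04; σ = Eε = 110000 · -6.1927e-04 = -68.12 MPa.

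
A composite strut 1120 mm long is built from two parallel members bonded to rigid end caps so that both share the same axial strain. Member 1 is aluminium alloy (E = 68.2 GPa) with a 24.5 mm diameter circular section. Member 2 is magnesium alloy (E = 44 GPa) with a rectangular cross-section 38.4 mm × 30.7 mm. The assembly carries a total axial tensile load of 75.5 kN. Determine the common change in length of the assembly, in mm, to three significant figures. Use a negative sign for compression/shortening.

A_1 = 471.4 mm².
A_2 = 1179 mm².
Equal strain + equilibrium ⇒ each member carries load in proportion to AE: A₁E₁ = 32150000 N, A₂E₂ = 51870000 N, ΣAE = 84020000 N.
δ = PL/ΣAE = 75500·1120/84020000 = 1.006 mm.

1.01 mm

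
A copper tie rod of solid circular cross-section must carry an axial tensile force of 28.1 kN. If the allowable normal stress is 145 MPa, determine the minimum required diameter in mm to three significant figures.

Required area A ≥ P/σ_allow = 28100/145 = 193.8 mm².
For a solid circular section, d ≥ √(4A/π) = 15.71 mm.

15.7 mm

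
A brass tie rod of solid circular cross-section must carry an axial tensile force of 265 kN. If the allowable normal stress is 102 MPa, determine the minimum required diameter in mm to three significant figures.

57.5 mm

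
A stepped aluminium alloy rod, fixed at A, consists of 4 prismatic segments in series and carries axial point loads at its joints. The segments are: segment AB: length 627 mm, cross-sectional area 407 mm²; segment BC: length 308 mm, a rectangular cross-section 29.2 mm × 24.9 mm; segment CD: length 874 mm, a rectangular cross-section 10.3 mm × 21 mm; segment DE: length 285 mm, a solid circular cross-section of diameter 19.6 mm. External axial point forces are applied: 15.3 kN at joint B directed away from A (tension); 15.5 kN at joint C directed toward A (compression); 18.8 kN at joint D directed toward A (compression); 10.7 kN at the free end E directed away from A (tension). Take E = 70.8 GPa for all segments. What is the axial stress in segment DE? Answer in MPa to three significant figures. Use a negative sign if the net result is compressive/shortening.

35.5 MPa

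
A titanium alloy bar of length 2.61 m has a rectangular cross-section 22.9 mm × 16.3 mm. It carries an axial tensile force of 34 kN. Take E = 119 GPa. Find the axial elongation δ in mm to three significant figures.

2.00 mm

A = 373.3 mm².
δ_mech = NL/(AE) = 34000·2610/(373.3·119000) = 1.998 mm.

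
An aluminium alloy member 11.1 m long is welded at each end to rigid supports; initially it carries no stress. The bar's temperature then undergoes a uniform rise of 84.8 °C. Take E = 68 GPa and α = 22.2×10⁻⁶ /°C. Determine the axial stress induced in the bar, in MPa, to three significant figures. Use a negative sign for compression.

-128 MPa

Free thermal expansion αLΔT = 22.2e-6 · 11100 · 84.8 = 20.9 mm.
The walls impose strain ε = −(20.9)/11100 = -1.8826e-03; σ = Eε = 68000 · -1.8826e-03 = -128 MPa.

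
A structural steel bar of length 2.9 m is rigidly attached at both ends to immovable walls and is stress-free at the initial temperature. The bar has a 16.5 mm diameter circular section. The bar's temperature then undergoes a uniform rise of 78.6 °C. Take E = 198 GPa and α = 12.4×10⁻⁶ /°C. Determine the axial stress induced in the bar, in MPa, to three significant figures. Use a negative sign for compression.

-193 MPa

Free thermal expansion αLΔT = 12.4e-6 · 2900 · 78.6 = 2.826 mm.
The walls impose strain ε = −(2.826)/2900 = -9.7464e-04; σ = Eε = 198000 · -9.7464e-04 = -193 MPa.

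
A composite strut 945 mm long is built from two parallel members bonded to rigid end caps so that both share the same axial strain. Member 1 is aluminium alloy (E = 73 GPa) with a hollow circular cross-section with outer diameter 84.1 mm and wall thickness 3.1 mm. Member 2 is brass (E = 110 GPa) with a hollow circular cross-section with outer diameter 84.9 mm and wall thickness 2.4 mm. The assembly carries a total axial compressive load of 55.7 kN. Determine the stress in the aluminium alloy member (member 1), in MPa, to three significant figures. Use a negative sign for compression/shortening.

-32.3 MPa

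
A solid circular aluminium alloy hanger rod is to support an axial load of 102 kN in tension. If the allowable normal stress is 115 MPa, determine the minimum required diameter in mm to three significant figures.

33.6 mm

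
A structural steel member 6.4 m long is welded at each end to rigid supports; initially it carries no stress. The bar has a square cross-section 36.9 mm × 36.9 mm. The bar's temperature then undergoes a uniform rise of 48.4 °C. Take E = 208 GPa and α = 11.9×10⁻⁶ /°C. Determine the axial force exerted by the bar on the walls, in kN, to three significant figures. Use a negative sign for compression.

-163 kN

Free thermal expansion αLΔT = 11.9e-6 · 6400 · 48.4 = 3.686 mm.
The walls impose strain ε = −(3.686)/6400 = -5.7596e-04; σ = Eε = 208000 · -5.7596e-04 = -119.8 MPa.
Wall reaction R = σ·A = -119.8·1362 = -163100 N = -163.1 kN.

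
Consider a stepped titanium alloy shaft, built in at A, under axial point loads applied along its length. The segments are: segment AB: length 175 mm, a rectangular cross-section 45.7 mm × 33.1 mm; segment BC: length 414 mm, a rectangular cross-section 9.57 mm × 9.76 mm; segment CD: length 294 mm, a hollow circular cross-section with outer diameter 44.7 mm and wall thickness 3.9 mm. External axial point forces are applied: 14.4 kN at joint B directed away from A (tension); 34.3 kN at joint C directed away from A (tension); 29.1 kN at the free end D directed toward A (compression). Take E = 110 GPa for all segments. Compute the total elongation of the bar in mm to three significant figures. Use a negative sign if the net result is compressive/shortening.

Internal axial forces (sectioning from the free end, tension +): N_CD = -29.1 kN, N_BC = 5.2 kN, N_AB = 19.6 kN.
A_AB = 1513 mm².
A_BC = 93.4 mm².
A_CD = 499.9 mm².
δ_AB = 19600·175/(1513·110000) = 0.02061 mm
δ_BC = 5200·414/(93.4·110000) = 0.2095 mm
δ_CD = -29100·294/(499.9·110000) = -0.1556 mm
δ = Σδ_i = 0.07456 mm.

0.0746 mm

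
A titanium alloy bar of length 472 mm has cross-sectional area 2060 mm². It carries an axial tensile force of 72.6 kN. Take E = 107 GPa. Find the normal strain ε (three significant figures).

σ = N/A = 35.24 MPa; ε = σ/E = 35.24/107000 = 3.294e-04.

3.29e-04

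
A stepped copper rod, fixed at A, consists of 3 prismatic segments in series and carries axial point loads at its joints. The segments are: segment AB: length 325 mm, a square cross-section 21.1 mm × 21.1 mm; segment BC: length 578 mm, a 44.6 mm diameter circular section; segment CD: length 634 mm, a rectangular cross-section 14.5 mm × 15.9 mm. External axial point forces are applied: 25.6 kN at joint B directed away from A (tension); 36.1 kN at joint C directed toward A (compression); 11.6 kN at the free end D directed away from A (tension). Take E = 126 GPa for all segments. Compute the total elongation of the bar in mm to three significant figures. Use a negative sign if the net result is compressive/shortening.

Internal axial forces (sectioning from the free end, tension +): N_CD = 11.6 kN, N_BC = -24.5 kN, N_AB = 1.1 kN.
A_AB = 445.2 mm².
A_BC = 1562 mm².
A_CD = 230.6 mm².
δ_AB = 1100·325/(445.2·126000) = 0.006373 mm
δ_BC = -24500·578/(1562·126000) = -0.07194 mm
δ_CD = 11600·634/(230.6·126000) = 0.2532 mm
δ = Σδ_i = 0.1876 mm.

0.188 mm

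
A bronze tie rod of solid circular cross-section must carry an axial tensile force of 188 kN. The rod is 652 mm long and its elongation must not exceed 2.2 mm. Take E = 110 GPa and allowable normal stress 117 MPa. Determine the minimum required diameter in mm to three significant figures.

45.2 mm

Required area A ≥ P/σ_allow = 188000/117 = 1607 mm².
For a solid circular section, d ≥ √(4A/π) = 45.23 mm.
Elongation limit: A ≥ PL/(Eδ_allow) = 188000·652/(110000·2.2) = 506.5 mm² ⇒ d ≥ 25.4 mm.
The stress limit governs.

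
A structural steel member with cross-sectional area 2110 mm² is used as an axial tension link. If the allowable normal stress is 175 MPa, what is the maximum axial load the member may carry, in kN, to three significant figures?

369 kN

P_max = σ_allow · A = 175 · 2110 = 369200 N = 369.2 kN.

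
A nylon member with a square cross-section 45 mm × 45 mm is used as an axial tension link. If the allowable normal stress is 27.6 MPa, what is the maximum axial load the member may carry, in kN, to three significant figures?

A = 2025 mm².
P_max = σ_allow · A = 27.6 · 2025 = 55890 N = 55.89 kN.

55.9 kN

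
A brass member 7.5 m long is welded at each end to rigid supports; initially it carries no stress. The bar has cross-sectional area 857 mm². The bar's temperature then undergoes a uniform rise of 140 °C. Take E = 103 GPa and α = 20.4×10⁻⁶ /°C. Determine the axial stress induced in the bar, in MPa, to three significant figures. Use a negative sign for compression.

-294 MPa

Free thermal expansion αLΔT = 20.4e-6 · 7500 · 140 = 21.42 mm.
The walls impose strain ε = −(21.42)/7500 = -2.8560e-03; σ = Eε = 103000 · -2.8560e-03 = -294.2 MPa.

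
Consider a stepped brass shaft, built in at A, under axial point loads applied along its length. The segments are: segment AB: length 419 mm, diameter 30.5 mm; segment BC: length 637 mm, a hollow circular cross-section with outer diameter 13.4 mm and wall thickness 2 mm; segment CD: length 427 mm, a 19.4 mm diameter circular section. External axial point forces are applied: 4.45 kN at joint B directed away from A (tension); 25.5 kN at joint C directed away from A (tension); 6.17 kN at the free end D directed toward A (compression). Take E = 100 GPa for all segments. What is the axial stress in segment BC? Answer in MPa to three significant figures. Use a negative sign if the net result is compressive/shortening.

Internal axial forces (sectioning from the free end, tension +): N_CD = -6.17 kN, N_BC = 19.33 kN, N_AB = 23.78 kN.
A_BC = 71.63 mm².
σ_BC = N_BC/A_BC = 19330/71.63 = 269.9 MPa.

270 MPa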